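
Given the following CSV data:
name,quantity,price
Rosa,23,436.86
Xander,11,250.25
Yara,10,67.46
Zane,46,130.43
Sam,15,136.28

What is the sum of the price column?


Values in 'price' column:
  Row 1: 436.86
  Row 2: 250.25
  Row 3: 67.46
  Row 4: 130.43
  Row 5: 136.28
Sum = 436.86 + 250.25 + 67.46 + 130.43 + 136.28 = 1021.28

ANSWER: 1021.28


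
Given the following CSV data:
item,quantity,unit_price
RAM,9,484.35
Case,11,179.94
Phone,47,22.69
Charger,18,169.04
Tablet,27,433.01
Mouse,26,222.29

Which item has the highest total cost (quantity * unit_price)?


Computing row totals:
  RAM: 4359.15
  Case: 1979.34
  Phone: 1066.43
  Charger: 3042.72
  Tablet: 11691.27
  Mouse: 5779.54
Maximum: Tablet (11691.27)

ANSWER: Tablet


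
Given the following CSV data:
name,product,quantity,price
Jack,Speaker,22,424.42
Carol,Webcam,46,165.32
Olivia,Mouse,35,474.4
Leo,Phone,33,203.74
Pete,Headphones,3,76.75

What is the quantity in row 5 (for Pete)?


Row 5: Pete
Column 'quantity' = 3

ANSWER: 3


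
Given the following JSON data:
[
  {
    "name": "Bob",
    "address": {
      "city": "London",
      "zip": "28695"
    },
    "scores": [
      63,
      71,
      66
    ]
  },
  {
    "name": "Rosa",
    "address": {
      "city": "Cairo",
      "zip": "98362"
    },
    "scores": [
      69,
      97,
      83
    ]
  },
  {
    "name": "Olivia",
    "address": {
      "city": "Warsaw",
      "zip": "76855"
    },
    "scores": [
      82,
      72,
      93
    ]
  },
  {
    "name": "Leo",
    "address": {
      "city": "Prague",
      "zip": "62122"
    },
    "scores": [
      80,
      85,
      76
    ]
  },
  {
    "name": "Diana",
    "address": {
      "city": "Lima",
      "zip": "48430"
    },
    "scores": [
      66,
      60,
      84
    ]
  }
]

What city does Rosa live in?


Path: records[1].address.city
Value: Cairo

ANSWER: Cairo


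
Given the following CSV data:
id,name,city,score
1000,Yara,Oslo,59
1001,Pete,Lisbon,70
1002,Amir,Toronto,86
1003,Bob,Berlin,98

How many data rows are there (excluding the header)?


Counting rows (excluding header):
Header: id,name,city,score
Data rows: 4

ANSWER: 4


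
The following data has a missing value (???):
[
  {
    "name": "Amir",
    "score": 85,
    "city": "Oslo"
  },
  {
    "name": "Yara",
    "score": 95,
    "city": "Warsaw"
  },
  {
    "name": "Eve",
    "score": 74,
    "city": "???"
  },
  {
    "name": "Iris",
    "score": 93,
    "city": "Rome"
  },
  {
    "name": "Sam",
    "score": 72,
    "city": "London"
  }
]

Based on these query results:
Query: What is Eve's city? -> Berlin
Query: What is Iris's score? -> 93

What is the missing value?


The missing value is Eve's city
From query: Eve's city = Berlin

ANSWER: Berlin


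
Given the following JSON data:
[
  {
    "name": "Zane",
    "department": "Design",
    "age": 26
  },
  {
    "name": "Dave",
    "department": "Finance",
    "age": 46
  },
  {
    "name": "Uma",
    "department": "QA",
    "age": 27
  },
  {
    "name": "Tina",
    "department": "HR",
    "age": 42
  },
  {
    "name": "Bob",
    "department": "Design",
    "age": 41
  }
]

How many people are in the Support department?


Scanning records for department = Support
  No matches found
Count: 0

ANSWER: 0


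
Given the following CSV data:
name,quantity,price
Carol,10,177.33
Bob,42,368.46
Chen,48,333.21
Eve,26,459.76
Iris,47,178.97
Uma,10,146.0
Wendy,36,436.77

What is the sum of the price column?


Values in 'price' column:
  Row 1: 177.33
  Row 2: 368.46
  Row 3: 333.21
  Row 4: 459.76
  Row 5: 178.97
  Row 6: 146.0
  Row 7: 436.77
Sum = 177.33 + 368.46 + 333.21 + 459.76 + 178.97 + 146.0 + 436.77 = 2100.5

ANSWER: 2100.5


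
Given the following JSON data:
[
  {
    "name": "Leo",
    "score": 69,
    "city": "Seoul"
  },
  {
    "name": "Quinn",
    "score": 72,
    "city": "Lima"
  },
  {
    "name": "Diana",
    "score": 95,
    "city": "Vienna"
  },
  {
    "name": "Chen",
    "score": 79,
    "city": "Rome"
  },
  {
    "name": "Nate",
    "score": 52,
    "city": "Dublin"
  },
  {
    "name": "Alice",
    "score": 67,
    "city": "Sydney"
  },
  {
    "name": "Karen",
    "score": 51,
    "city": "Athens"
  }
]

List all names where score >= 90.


Filtering records where score >= 90:
  Leo (score=69) -> no
  Quinn (score=72) -> no
  Diana (score=95) -> YES
  Chen (score=79) -> no
  Nate (score=52) -> no
  Alice (score=67) -> no
  Karen (score=51) -> no


ANSWER: Diana


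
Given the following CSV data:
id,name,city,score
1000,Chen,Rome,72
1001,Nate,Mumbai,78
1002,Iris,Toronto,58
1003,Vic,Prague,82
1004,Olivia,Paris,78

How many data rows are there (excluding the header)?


Counting rows (excluding header):
Header: id,name,city,score
Data rows: 5

ANSWER: 5


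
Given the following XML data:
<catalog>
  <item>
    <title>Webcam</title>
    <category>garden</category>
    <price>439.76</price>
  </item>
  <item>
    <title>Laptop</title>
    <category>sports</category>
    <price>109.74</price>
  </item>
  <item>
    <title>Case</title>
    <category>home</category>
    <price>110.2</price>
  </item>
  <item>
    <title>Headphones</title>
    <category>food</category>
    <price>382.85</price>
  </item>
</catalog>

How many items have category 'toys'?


Scanning <item> elements for <category>toys</category>:
Count: 0

ANSWER: 0


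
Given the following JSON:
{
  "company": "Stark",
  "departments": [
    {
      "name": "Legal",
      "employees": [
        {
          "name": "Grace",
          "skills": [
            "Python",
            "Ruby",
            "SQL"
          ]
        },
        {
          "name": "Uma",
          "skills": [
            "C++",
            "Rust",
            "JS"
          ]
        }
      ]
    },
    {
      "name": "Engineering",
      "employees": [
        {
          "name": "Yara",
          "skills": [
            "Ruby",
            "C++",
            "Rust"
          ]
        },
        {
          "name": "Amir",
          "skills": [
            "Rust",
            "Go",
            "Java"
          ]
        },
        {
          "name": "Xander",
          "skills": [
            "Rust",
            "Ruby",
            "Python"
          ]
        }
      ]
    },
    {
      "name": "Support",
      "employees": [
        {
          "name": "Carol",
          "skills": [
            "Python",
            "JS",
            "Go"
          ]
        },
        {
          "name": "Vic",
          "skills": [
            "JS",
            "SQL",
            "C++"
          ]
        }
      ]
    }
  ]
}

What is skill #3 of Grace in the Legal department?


Path: departments[0].employees[0].skills[2]
Value: SQL

ANSWER: SQL


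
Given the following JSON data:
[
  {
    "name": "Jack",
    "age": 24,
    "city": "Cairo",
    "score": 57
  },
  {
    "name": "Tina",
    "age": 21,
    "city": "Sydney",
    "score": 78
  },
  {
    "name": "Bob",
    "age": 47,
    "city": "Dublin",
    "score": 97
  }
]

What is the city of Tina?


Looking up record where name = Tina
Record index: 1
Field 'city' = Sydney

ANSWER: Sydney


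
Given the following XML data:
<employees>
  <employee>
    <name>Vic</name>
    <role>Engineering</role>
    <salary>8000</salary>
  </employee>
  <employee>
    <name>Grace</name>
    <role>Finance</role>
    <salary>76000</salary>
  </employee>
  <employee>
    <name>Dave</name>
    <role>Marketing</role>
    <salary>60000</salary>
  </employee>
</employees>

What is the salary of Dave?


Searching for <employee> with <name>Dave</name>
Found at position 3
<salary>60000</salary>

ANSWER: 60000


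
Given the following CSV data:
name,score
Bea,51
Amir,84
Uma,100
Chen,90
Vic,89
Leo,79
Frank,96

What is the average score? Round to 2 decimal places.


Scores: 51, 84, 100, 90, 89, 79, 96
Sum = 589
Count = 7
Average = 589 / 7 = 84.14

ANSWER: 84.14


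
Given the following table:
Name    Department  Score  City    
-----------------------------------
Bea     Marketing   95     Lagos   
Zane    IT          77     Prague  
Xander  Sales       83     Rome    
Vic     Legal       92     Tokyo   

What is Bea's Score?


Row 1: Bea
Score = 95

ANSWER: 95


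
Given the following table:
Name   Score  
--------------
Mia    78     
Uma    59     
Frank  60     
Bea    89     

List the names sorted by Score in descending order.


Sorting by Score (descending):
  Bea: 89
  Mia: 78
  Frank: 60
  Uma: 59


ANSWER: Bea, Mia, Frank, Uma


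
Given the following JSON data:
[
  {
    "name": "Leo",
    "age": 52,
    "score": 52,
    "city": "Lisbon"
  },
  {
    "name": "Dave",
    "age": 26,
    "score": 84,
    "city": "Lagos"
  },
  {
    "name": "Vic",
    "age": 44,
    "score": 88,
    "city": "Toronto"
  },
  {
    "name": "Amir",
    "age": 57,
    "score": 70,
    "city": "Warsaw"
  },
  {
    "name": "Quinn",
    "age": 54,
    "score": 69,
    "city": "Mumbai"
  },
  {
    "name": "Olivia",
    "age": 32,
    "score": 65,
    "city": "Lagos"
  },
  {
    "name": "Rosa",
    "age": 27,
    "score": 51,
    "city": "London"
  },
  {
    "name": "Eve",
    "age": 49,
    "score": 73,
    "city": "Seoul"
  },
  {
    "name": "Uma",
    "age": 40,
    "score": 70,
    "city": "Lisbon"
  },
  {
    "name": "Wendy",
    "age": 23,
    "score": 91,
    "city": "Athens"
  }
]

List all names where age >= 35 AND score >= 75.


Checking both conditions:
  Leo (age=52, score=52) -> no
  Dave (age=26, score=84) -> no
  Vic (age=44, score=88) -> YES
  Amir (age=57, score=70) -> no
  Quinn (age=54, score=69) -> no
  Olivia (age=32, score=65) -> no
  Rosa (age=27, score=51) -> no
  Eve (age=49, score=73) -> no
  Uma (age=40, score=70) -> no
  Wendy (age=23, score=91) -> no


ANSWER: Vic


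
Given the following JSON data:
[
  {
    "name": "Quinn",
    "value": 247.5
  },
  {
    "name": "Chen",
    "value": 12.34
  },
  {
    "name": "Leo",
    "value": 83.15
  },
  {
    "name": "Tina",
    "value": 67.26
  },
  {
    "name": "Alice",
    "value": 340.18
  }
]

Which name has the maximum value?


Comparing values:
  Quinn: 247.5
  Chen: 12.34
  Leo: 83.15
  Tina: 67.26
  Alice: 340.18
Maximum: Alice (340.18)

ANSWER: Alice


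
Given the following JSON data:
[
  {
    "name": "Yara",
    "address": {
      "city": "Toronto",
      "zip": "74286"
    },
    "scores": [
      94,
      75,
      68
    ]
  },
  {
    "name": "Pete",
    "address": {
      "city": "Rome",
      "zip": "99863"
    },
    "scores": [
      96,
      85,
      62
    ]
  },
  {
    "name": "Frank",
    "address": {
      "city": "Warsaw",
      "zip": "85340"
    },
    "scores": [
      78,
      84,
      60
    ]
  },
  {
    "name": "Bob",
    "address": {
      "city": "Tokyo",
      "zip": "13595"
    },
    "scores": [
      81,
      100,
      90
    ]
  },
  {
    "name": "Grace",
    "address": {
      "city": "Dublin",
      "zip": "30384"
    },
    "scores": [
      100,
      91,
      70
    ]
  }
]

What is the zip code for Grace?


Path: records[4].address.zip
Value: 30384

ANSWER: 30384


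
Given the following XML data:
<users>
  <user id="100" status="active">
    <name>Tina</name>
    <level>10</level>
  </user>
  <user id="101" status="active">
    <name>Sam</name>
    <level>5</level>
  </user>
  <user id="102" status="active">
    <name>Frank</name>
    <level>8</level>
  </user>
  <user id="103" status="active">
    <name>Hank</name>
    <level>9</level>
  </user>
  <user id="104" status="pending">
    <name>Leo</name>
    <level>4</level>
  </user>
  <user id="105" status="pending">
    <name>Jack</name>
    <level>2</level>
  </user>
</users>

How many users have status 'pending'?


Counting users with status='pending':
  Leo (id=104) -> MATCH
  Jack (id=105) -> MATCH
Count: 2

ANSWER: 2


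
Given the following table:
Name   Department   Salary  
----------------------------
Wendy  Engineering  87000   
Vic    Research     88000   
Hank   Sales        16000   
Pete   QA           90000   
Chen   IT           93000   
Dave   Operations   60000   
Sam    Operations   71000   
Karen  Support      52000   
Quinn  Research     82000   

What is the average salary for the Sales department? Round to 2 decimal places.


Sales department members:
  Hank: 16000
Sum = 16000
Count = 1
Average = 16000 / 1 = 16000.00

ANSWER: 16000.00


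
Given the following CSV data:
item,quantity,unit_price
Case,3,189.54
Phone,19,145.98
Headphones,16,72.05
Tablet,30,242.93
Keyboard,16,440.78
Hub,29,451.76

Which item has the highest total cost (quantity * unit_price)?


Computing row totals:
  Case: 568.62
  Phone: 2773.62
  Headphones: 1152.8
  Tablet: 7287.9
  Keyboard: 7052.48
  Hub: 13101.04
Maximum: Hub (13101.04)

ANSWER: Hub


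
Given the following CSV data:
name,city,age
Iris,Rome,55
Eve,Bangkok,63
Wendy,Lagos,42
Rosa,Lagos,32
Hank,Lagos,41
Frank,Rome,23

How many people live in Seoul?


Scanning city column for 'Seoul':
Total matches: 0

ANSWER: 0


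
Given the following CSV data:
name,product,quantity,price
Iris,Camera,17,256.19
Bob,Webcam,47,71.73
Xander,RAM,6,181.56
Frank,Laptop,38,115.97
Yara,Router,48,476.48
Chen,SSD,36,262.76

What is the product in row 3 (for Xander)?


Row 3: Xander
Column 'product' = RAM

ANSWER: RAM


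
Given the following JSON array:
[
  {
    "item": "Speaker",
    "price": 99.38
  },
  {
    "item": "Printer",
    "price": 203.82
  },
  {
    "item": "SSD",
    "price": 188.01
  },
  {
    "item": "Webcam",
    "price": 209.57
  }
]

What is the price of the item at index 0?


Array index 0 -> Speaker
price = 99.38

ANSWER: 99.38


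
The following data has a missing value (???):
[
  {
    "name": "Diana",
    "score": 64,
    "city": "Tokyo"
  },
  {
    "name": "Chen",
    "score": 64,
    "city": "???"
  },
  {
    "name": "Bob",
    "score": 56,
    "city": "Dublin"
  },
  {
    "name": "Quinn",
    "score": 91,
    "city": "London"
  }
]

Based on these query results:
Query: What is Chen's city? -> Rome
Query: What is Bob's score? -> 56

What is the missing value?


The missing value is Chen's city
From query: Chen's city = Rome

ANSWER: Rome


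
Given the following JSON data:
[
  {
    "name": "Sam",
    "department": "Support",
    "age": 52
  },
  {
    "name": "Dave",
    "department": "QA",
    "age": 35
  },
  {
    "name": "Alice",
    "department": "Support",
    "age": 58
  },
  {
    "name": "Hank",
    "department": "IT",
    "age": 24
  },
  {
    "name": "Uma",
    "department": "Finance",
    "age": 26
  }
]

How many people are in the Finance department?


Scanning records for department = Finance
  Record 4: Uma
Count: 1

ANSWER: 1


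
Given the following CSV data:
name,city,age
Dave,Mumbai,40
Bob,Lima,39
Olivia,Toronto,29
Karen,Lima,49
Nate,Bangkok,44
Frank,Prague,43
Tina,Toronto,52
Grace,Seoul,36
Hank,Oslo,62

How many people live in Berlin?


Scanning city column for 'Berlin':
Total matches: 0

ANSWER: 0


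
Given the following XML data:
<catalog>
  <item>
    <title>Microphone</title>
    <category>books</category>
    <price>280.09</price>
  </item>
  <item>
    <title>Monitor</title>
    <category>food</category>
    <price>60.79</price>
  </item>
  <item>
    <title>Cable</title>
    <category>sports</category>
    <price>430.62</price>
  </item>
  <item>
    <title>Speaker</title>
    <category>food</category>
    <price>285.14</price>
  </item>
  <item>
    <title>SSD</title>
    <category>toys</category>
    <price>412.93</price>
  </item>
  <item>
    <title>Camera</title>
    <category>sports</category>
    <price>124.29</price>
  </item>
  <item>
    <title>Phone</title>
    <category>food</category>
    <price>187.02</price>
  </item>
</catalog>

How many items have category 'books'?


Scanning <item> elements for <category>books</category>:
  Item 1: Microphone -> MATCH
Count: 1

ANSWER: 1


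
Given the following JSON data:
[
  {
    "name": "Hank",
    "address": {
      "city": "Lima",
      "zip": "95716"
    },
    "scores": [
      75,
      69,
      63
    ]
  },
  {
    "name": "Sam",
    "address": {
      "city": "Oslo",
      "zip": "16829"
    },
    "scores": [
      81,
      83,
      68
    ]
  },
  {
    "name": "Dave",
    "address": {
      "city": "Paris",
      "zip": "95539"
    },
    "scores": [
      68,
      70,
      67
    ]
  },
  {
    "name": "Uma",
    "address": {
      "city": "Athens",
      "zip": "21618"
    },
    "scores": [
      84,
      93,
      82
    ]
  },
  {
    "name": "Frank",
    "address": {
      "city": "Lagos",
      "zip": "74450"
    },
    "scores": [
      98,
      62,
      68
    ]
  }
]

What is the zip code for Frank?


Path: records[4].address.zip
Value: 74450

ANSWER: 74450


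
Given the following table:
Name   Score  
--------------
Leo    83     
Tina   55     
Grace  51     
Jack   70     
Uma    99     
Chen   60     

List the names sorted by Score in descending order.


Sorting by Score (descending):
  Uma: 99
  Leo: 83
  Jack: 70
  Chen: 60
  Tina: 55
  Grace: 51


ANSWER: Uma, Leo, Jack, Chen, Tina, Grace


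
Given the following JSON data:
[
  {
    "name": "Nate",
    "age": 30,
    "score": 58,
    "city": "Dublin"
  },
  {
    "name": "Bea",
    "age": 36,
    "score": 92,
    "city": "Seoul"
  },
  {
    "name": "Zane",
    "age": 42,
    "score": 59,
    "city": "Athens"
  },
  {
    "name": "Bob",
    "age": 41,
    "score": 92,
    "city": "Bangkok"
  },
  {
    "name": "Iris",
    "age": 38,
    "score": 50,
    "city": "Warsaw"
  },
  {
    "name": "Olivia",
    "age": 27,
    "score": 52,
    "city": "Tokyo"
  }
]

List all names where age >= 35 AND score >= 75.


Checking both conditions:
  Nate (age=30, score=58) -> no
  Bea (age=36, score=92) -> YES
  Zane (age=42, score=59) -> no
  Bob (age=41, score=92) -> YES
  Iris (age=38, score=50) -> no
  Olivia (age=27, score=52) -> no


ANSWER: Bea, Bob


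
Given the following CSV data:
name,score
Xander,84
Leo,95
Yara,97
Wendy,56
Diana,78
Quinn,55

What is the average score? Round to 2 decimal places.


Scores: 84, 95, 97, 56, 78, 55
Sum = 465
Count = 6
Average = 465 / 6 = 77.50

ANSWER: 77.50


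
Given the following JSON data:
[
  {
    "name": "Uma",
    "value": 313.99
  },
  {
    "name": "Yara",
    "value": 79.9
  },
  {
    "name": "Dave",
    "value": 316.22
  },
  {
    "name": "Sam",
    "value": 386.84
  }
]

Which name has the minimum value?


Comparing values:
  Uma: 313.99
  Yara: 79.9
  Dave: 316.22
  Sam: 386.84
Minimum: Yara (79.9)

ANSWER: Yara


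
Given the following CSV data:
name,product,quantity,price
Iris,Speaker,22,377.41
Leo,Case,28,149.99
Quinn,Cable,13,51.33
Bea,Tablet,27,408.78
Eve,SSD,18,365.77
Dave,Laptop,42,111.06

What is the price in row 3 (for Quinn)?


Row 3: Quinn
Column 'price' = 51.33

ANSWER: 51.33


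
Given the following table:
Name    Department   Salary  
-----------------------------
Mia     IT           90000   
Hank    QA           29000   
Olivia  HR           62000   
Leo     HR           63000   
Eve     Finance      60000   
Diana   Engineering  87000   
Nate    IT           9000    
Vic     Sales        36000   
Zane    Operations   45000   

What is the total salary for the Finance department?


Finance department members:
  Eve: 60000
Total = 60000 = 60000

ANSWER: 60000


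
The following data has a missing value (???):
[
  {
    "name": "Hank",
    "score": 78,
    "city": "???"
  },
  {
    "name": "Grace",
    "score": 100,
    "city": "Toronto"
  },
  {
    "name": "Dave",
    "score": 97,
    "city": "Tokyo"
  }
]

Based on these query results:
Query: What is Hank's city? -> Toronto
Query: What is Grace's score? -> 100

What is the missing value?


The missing value is Hank's city
From query: Hank's city = Toronto

ANSWER: Toronto


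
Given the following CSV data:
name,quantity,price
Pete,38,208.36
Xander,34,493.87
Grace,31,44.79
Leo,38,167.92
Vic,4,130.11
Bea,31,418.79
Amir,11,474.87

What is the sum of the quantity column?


Values in 'quantity' column:
  Row 1: 38
  Row 2: 34
  Row 3: 31
  Row 4: 38
  Row 5: 4
  Row 6: 31
  Row 7: 11
Sum = 38 + 34 + 31 + 38 + 4 + 31 + 11 = 187

ANSWER: 187


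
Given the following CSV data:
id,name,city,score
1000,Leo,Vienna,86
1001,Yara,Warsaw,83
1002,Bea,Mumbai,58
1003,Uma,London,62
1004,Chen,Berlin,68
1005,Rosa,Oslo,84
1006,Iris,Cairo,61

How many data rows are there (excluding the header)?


Counting rows (excluding header):
Header: id,name,city,score
Data rows: 7

ANSWER: 7


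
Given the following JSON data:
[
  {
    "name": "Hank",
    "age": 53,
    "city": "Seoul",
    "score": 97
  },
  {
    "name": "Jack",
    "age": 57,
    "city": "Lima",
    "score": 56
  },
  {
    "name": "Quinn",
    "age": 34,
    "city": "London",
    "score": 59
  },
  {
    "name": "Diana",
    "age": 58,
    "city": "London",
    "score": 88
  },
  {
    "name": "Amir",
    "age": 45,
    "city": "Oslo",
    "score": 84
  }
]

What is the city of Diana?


Looking up record where name = Diana
Record index: 3
Field 'city' = London

ANSWER: London


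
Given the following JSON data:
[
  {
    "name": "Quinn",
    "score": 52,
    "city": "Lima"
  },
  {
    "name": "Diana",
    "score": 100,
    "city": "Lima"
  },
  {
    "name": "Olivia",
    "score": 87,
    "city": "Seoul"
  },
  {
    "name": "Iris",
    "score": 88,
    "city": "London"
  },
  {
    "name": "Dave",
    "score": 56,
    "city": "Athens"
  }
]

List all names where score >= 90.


Filtering records where score >= 90:
  Quinn (score=52) -> no
  Diana (score=100) -> YES
  Olivia (score=87) -> no
  Iris (score=88) -> no
  Dave (score=56) -> no


ANSWER: Diana


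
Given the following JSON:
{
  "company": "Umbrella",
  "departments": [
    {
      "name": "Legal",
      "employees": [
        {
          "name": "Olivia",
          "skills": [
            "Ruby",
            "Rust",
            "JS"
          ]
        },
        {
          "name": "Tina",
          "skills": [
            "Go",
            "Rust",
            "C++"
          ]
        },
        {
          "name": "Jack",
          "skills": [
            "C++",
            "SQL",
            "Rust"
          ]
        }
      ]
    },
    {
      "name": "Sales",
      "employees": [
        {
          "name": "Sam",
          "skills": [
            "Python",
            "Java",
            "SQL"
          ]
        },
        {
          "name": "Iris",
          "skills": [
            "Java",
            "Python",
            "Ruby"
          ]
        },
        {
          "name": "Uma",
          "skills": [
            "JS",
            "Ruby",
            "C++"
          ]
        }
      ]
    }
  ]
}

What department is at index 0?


Path: departments[0].name
Value: Legal

ANSWER: Legal


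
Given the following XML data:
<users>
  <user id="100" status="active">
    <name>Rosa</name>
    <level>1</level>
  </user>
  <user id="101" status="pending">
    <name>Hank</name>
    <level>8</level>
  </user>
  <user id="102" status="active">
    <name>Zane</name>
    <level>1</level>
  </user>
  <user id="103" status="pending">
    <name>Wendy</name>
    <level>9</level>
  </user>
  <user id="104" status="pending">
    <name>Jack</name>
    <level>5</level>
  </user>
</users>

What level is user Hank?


Finding user: Hank
<level>8</level>

ANSWER: 8


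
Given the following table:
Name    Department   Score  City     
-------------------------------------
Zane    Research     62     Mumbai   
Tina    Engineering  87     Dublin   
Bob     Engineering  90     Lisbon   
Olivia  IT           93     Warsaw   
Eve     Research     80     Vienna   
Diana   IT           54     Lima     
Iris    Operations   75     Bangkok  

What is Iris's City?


Row 7: Iris
City = Bangkok

ANSWER: Bangkok


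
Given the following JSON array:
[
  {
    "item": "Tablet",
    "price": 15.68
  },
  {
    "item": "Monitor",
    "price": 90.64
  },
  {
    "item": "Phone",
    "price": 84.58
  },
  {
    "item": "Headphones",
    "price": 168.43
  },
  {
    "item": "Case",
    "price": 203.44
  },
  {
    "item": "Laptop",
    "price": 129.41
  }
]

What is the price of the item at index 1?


Array index 1 -> Monitor
price = 90.64

ANSWER: 90.64


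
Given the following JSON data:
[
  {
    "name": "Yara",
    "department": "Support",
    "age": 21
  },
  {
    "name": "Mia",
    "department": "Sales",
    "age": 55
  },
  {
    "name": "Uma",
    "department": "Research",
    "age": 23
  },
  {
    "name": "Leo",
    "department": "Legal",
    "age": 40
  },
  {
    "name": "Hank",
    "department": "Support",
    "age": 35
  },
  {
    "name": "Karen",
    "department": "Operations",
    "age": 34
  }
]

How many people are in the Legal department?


Scanning records for department = Legal
  Record 3: Leo
Count: 1

ANSWER: 1


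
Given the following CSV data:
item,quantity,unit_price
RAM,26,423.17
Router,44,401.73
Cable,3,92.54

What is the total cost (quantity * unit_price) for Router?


Row: Router
quantity = 44
unit_price = 401.73
total = 44 * 401.73 = 17676.12

ANSWER: 17676.12


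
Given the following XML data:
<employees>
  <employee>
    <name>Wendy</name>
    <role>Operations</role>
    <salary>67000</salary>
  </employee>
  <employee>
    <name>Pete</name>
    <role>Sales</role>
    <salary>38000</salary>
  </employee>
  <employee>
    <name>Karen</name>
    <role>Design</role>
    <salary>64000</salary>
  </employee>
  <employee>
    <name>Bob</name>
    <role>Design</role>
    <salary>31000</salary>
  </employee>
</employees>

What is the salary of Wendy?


Searching for <employee> with <name>Wendy</name>
Found at position 1
<salary>67000</salary>

ANSWER: 67000


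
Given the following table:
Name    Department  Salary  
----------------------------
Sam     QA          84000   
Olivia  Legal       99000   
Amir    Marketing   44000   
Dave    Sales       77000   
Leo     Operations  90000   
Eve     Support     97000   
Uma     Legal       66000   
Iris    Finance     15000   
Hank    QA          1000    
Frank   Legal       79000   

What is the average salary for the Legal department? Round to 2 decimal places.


Legal department members:
  Olivia: 99000
  Uma: 66000
  Frank: 79000
Sum = 244000
Count = 3
Average = 244000 / 3 = 81333.33

ANSWER: 81333.33


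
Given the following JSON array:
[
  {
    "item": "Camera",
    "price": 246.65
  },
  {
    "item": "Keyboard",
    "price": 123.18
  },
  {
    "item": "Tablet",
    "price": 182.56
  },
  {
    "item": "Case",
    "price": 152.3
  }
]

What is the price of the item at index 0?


Array index 0 -> Camera
price = 246.65

ANSWER: 246.65


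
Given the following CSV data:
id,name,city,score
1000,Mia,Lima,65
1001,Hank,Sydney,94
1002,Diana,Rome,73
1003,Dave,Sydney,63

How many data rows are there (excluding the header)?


Counting rows (excluding header):
Header: id,name,city,score
Data rows: 4

ANSWER: 4


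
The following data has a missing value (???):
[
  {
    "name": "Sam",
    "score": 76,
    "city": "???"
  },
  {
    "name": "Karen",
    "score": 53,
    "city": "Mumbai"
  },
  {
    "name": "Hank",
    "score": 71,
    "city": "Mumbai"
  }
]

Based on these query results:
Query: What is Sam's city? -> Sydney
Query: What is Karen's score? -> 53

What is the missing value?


The missing value is Sam's city
From query: Sam's city = Sydney

ANSWER: Sydney


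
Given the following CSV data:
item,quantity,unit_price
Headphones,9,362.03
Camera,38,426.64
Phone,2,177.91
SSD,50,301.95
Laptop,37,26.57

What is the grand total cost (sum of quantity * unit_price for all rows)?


Computing row totals:
  Headphones: 9 * 362.03 = 3258.27
  Camera: 38 * 426.64 = 16212.32
  Phone: 2 * 177.91 = 355.82
  SSD: 50 * 301.95 = 15097.5
  Laptop: 37 * 26.57 = 983.09
Grand total = 3258.27 + 16212.32 + 355.82 + 15097.5 + 983.09 = 35907.0

ANSWER: 35907.0


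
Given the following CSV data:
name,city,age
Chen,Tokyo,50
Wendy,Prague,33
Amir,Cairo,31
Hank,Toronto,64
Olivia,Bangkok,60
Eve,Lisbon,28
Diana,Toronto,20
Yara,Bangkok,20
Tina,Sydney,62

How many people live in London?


Scanning city column for 'London':
Total matches: 0

ANSWER: 0


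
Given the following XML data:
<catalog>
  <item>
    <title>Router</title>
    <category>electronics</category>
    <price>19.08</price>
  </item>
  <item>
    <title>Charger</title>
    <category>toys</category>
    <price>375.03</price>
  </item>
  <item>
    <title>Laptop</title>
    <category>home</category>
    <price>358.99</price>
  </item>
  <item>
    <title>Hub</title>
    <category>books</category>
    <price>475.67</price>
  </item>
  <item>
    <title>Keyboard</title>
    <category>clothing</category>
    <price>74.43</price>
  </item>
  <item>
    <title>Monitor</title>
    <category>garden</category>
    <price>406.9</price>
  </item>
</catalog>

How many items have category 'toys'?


Scanning <item> elements for <category>toys</category>:
  Item 2: Charger -> MATCH
Count: 1

ANSWER: 1


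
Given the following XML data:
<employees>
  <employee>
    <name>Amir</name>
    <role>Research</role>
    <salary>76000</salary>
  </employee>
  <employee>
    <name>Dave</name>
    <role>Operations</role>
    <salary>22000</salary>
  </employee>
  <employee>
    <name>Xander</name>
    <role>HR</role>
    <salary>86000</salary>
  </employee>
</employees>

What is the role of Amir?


Searching for <employee> with <name>Amir</name>
Found at position 1
<role>Research</role>

ANSWER: Research


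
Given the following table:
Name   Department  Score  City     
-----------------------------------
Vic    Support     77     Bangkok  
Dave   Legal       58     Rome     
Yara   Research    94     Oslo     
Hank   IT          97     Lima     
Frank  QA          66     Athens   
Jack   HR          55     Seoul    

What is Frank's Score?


Row 5: Frank
Score = 66

ANSWER: 66


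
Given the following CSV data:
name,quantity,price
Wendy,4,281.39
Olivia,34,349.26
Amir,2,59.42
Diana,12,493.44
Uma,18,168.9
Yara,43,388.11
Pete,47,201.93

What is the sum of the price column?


Values in 'price' column:
  Row 1: 281.39
  Row 2: 349.26
  Row 3: 59.42
  Row 4: 493.44
  Row 5: 168.9
  Row 6: 388.11
  Row 7: 201.93
Sum = 281.39 + 349.26 + 59.42 + 493.44 + 168.9 + 388.11 + 201.93 = 1942.45

ANSWER: 1942.45


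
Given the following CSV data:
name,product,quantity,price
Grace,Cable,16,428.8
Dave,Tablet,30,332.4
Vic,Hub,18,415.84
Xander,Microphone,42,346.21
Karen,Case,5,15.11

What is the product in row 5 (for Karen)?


Row 5: Karen
Column 'product' = Case

ANSWER: Case


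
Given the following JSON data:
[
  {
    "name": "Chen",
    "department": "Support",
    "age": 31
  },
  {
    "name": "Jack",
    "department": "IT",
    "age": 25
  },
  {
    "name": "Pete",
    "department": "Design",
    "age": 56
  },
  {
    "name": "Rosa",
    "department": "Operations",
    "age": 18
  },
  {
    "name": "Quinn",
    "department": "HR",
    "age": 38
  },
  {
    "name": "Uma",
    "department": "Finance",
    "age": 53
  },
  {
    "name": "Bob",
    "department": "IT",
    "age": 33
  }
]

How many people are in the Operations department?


Scanning records for department = Operations
  Record 3: Rosa
Count: 1

ANSWER: 1


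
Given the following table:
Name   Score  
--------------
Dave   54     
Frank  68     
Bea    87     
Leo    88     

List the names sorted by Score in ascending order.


Sorting by Score (ascending):
  Dave: 54
  Frank: 68
  Bea: 87
  Leo: 88


ANSWER: Dave, Frank, Bea, Leo


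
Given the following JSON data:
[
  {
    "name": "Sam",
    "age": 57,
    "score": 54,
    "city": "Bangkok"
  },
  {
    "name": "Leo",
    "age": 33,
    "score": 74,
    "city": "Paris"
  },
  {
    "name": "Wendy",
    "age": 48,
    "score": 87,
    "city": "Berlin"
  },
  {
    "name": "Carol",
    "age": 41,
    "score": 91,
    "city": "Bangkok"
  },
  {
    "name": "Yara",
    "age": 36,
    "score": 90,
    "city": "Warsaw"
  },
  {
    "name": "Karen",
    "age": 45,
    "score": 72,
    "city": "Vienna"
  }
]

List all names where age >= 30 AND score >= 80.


Checking both conditions:
  Sam (age=57, score=54) -> no
  Leo (age=33, score=74) -> no
  Wendy (age=48, score=87) -> YES
  Carol (age=41, score=91) -> YES
  Yara (age=36, score=90) -> YES
  Karen (age=45, score=72) -> no


ANSWER: Wendy, Carol, Yara


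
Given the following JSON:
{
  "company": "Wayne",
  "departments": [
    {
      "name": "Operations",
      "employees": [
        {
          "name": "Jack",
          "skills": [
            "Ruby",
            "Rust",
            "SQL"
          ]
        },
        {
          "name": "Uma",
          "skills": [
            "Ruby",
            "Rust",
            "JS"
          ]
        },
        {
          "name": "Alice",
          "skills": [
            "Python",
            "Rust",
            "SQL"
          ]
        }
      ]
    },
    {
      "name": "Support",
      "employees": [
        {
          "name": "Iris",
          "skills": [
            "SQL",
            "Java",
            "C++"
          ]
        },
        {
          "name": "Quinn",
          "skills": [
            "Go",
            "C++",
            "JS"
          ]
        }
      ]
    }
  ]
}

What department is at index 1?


Path: departments[1].name
Value: Support

ANSWER: Support


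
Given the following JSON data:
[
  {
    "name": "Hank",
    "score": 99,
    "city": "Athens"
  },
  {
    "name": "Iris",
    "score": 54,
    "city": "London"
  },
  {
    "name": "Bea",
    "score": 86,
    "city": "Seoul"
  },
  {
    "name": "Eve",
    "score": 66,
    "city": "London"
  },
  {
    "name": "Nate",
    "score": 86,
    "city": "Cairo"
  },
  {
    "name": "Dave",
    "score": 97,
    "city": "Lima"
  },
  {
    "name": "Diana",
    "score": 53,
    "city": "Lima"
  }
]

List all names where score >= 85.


Filtering records where score >= 85:
  Hank (score=99) -> YES
  Iris (score=54) -> no
  Bea (score=86) -> YES
  Eve (score=66) -> no
  Nate (score=86) -> YES
  Dave (score=97) -> YES
  Diana (score=53) -> no


ANSWER: Hank, Bea, Nate, Dave


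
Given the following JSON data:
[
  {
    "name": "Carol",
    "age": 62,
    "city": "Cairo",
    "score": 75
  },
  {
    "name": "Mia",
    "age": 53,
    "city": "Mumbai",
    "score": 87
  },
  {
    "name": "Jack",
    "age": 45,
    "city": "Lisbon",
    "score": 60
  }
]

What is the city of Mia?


Looking up record where name = Mia
Record index: 1
Field 'city' = Mumbai

ANSWER: Mumbai


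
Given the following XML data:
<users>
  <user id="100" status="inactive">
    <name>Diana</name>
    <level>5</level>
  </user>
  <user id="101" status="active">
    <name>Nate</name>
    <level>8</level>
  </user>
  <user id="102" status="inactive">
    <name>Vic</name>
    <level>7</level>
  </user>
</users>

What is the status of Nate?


Finding user with name = Nate
user id="101" status="active"

ANSWER: active


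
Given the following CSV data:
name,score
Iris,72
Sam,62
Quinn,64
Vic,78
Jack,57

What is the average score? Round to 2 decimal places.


Scores: 72, 62, 64, 78, 57
Sum = 333
Count = 5
Average = 333 / 5 = 66.60

ANSWER: 66.60


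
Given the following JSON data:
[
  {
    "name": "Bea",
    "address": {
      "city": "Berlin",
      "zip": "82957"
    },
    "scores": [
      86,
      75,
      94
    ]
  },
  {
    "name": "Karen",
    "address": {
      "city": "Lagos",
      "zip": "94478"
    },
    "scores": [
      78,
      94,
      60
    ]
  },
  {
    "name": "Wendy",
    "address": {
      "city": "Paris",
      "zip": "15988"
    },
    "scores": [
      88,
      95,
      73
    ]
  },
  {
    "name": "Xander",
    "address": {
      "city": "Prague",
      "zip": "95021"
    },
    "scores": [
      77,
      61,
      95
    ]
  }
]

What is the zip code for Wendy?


Path: records[2].address.zip
Value: 15988

ANSWER: 15988


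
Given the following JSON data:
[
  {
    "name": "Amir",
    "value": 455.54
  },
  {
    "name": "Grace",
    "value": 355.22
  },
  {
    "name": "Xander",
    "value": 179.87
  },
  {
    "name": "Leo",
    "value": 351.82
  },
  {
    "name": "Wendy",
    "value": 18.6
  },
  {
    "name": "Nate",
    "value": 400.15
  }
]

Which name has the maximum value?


Comparing values:
  Amir: 455.54
  Grace: 355.22
  Xander: 179.87
  Leo: 351.82
  Wendy: 18.6
  Nate: 400.15
Maximum: Amir (455.54)

ANSWER: Amir


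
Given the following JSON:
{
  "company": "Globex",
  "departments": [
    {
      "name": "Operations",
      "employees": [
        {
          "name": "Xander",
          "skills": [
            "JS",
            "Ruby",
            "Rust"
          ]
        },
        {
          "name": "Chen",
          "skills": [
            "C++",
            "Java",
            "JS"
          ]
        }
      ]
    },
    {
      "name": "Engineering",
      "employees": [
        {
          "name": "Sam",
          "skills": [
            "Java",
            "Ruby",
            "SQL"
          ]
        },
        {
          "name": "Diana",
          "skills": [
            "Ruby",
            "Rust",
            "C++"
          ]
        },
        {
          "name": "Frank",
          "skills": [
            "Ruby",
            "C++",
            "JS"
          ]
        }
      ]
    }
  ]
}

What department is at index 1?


Path: departments[1].name
Value: Engineering

ANSWER: Engineering


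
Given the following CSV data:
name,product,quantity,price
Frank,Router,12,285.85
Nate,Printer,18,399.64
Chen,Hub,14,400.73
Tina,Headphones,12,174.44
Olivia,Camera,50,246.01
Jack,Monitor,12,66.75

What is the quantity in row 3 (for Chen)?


Row 3: Chen
Column 'quantity' = 14

ANSWER: 14


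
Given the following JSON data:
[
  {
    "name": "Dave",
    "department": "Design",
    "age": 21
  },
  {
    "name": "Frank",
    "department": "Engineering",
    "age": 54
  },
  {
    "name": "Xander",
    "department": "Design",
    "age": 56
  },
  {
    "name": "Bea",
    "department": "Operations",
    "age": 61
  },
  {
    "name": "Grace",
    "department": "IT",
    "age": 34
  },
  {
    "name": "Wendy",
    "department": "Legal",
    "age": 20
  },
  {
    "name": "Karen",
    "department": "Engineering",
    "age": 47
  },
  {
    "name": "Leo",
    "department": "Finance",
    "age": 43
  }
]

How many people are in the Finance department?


Scanning records for department = Finance
  Record 7: Leo
Count: 1

ANSWER: 1


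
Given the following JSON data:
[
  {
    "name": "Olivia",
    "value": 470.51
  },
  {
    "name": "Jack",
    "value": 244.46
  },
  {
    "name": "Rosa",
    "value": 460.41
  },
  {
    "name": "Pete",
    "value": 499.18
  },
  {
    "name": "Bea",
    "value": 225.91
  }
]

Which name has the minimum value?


Comparing values:
  Olivia: 470.51
  Jack: 244.46
  Rosa: 460.41
  Pete: 499.18
  Bea: 225.91
Minimum: Bea (225.91)

ANSWER: Bea


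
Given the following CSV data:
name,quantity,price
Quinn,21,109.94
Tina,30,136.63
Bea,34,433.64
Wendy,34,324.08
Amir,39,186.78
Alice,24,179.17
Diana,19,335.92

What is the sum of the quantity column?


Values in 'quantity' column:
  Row 1: 21
  Row 2: 30
  Row 3: 34
  Row 4: 34
  Row 5: 39
  Row 6: 24
  Row 7: 19
Sum = 21 + 30 + 34 + 34 + 39 + 24 + 19 = 201

ANSWER: 201


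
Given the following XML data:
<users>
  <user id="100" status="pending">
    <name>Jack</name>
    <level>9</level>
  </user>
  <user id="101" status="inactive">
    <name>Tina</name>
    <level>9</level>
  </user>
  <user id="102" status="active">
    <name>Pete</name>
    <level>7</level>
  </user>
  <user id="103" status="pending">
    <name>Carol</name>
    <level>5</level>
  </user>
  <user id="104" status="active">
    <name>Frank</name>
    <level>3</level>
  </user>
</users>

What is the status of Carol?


Finding user with name = Carol
user id="103" status="pending"

ANSWER: pending


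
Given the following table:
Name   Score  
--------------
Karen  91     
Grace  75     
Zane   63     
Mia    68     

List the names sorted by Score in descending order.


Sorting by Score (descending):
  Karen: 91
  Grace: 75
  Mia: 68
  Zane: 63


ANSWER: Karen, Grace, Mia, Zane
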